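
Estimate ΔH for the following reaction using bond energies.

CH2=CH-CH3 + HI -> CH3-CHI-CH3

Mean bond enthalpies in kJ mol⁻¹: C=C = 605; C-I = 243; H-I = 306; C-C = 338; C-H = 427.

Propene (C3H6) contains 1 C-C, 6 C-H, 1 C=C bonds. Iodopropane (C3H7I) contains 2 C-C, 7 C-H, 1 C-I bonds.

Bonds broken (reactants):
  C-C: 1 × 338 = 338
  C-H: 6 × 427 = 2562
  C=C: 1 × 605 = 605
  H-I: 1 × 306 = 306
  Σ(broken) = 3811 kJ
Bonds formed (products):
  C-C: 2 × 338 = 676
  C-H: 7 × 427 = 2989
  C-I: 1 × 243 = 243
  Σ(formed) = 3908 kJ
ΔH = Σ(broken) − Σ(formed) = 3811 − 3908 = −97 kJ

ΔH ≈ −97 kJ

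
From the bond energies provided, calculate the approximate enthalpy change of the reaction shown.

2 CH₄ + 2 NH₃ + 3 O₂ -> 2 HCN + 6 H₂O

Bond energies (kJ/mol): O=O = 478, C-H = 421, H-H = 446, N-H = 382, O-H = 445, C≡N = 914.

ΔH ≈ −916 kJ

Bonds broken (reactants):
  C-H: 8 × 421 = 3368
  N-H: 6 × 382 = 2292
  O=O: 3 × 478 = 1434
  Σ(broken) = 7094 kJ
Bonds formed (products):
  C≡N: 2 × 914 = 1828
  C-H: 2 × 421 = 842
  O-H: 12 × 445 = 5340
  Σ(formed) = 8010 kJ
ΔH = Σ(broken) − Σ(formed) = 7094 − 8010 = −916 kJ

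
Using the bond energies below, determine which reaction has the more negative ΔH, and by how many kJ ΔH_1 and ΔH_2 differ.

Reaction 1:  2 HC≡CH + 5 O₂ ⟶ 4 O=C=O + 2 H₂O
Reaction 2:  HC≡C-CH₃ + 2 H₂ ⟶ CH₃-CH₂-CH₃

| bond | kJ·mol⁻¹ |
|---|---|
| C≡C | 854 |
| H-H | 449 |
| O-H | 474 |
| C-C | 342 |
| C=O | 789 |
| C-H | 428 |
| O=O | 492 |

Reaction 1, by 2026 kJ

Reaction 1:
  Bonds broken (reactants):
    C≡C: 2 × 854 = 1708
    C-H: 4 × 428 = 1712
    O=O: 5 × 492 = 2460
    Σ(broken) = 5880 kJ
  Bonds formed (products):
    C=O: 8 × 789 = 6312
    O-H: 4 × 474 = 1896
    Σ(formed) = 8208 kJ
  ΔH_1 = 5880 − 8208 = −2328 kJ
Reaction 2:
  Bonds broken (reactants):
    C≡C: 1 × 854 = 854
    C-C: 1 × 342 = 342
    C-H: 4 × 428 = 1712
    H-H: 2 × 449 = 898
    Σ(broken) = 3806 kJ
  Bonds formed (products):
    C-C: 2 × 342 = 684
    C-H: 8 × 428 = 3424
    Σ(formed) = 4108 kJ
  ΔH_2 = 3806 − 4108 = −302 kJ
ΔH_1 − ΔH_2 = −2026 kJ, so reaction 1 has the more negative ΔH; |ΔH_1 − ΔH_2| = 2026 kJ.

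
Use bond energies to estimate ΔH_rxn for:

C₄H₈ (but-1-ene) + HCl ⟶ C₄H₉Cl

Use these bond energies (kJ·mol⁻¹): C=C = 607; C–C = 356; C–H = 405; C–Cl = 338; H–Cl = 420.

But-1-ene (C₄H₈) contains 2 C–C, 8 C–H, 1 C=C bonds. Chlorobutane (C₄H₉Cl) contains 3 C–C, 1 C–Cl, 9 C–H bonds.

Bonds broken (reactants):
  C–C: 2 × 356 = 712
  C–H: 8 × 405 = 3240
  C=C: 1 × 607 = 607
  H–Cl: 1 × 420 = 420
  Σ(broken) = 4979 kJ
Bonds formed (products):
  C–C: 3 × 356 = 1068
  C–Cl: 1 × 338 = 338
  C–H: 9 × 405 = 3645
  Σ(formed) = 5051 kJ
ΔH = Σ(broken) − Σ(formed) = 4979 − 5051 = −72 kJ

ΔH ≈ −72 kJ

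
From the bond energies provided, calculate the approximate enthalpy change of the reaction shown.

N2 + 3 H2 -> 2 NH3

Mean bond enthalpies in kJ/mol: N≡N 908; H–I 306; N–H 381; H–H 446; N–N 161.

ΔH ≈ −40 kJ

Bonds broken (reactants):
  H–H: 3 × 446 = 1338
  N≡N: 1 × 908 = 908
  Σ(broken) = 2246 kJ
Bonds formed (products):
  N–H: 6 × 381 = 2286
  Σ(formed) = 2286 kJ
ΔH = Σ(broken) − Σ(formed) = 2246 − 2286 = −40 kJ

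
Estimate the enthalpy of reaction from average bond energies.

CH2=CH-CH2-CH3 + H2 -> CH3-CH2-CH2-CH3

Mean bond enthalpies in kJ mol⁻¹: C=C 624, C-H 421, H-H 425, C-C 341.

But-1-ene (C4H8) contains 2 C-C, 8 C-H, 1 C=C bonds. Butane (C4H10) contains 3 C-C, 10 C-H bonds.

Bonds broken (reactants):
  C-C: 2 × 341 = 682
  C-H: 8 × 421 = 3368
  C=C: 1 × 624 = 624
  H-H: 1 × 425 = 425
  Σ(broken) = 5099 kJ
Bonds formed (products):
  C-C: 3 × 341 = 1023
  C-H: 10 × 421 = 4210
  Σ(formed) = 5233 kJ
ΔH = Σ(broken) − Σ(formed) = 5099 − 5233 = −134 kJ

ΔH ≈ −134 kJ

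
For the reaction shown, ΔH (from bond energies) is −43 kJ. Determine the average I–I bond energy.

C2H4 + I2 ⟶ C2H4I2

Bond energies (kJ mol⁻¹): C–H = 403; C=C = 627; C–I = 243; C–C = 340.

Let D be the I–I bond energy.
Σ(broken) = 4×403 + 1×627 + 1×D = 2239 + D
Σ(formed) = 1×340 + 4×403 + 2×243 = 2438
ΔH = Σ(broken) − Σ(formed) = (2239 + D) − (2438) = −199 + D
Setting this equal to −43 kJ gives D = 156 kJ/mol.

D(I–I) ≈ 156 kJ/mol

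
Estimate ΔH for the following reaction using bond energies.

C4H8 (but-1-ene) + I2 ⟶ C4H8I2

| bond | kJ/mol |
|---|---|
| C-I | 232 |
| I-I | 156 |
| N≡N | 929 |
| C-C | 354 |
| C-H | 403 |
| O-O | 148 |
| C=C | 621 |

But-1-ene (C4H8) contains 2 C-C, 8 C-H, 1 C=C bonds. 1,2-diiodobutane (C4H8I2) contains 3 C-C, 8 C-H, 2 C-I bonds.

Bonds broken (reactants):
  C-C: 2 × 354 = 708
  C-H: 8 × 403 = 3224
  C=C: 1 × 621 = 621
  I-I: 1 × 156 = 156
  Σ(broken) = 4709 kJ
Bonds formed (products):
  C-C: 3 × 354 = 1062
  C-H: 8 × 403 = 3224
  C-I: 2 × 232 = 464
  Σ(formed) = 4750 kJ
ΔH = Σ(broken) − Σ(formed) = 4709 − 4750 = −41 kJ

ΔH ≈ −41 kJ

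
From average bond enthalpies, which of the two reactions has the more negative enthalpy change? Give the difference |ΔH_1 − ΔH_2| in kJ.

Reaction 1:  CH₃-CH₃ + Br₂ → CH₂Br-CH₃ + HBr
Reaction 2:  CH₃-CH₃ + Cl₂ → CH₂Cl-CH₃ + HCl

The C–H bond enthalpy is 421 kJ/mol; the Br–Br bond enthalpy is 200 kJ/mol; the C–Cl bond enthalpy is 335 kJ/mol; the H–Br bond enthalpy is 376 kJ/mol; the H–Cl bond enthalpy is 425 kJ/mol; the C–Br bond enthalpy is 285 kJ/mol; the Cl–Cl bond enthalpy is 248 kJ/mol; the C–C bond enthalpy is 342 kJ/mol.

Reaction 1:
  Bonds broken (reactants):
    Br–Br: 1 × 200 = 200
    C–C: 1 × 342 = 342
    C–H: 6 × 421 = 2526
    Σ(broken) = 3068 kJ
  Bonds formed (products):
    C–Br: 1 × 285 = 285
    C–C: 1 × 342 = 342
    C–H: 5 × 421 = 2105
    H–Br: 1 × 376 = 376
    Σ(formed) = 3108 kJ
  ΔH_1 = 3068 − 3108 = −40 kJ
Reaction 2:
  Bonds broken (reactants):
    C–C: 1 × 342 = 342
    C–H: 6 × 421 = 2526
    Cl–Cl: 1 × 248 = 248
    Σ(broken) = 3116 kJ
  Bonds formed (products):
    C–C: 1 × 342 = 342
    C–Cl: 1 × 335 = 335
    C–H: 5 × 421 = 2105
    H–Cl: 1 × 425 = 425
    Σ(formed) = 3207 kJ
  ΔH_2 = 3116 − 3207 = −91 kJ
ΔH_1 − ΔH_2 = +51 kJ, so reaction 2 has the more negative ΔH; |ΔH_1 − ΔH_2| = 51 kJ.

Reaction 2, by 51 kJ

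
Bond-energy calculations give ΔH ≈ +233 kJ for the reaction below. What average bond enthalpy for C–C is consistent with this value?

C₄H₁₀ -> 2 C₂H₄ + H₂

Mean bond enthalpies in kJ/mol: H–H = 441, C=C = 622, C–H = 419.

D(C–C) ≈ 360 kJ/mol

Let D be the C–C bond energy.
Σ(broken) = 3×D + 10×419 = 4190 + 3D
Σ(formed) = 8×419 + 2×622 + 1×441 = 5037
ΔH = Σ(broken) − Σ(formed) = (4190 + 3D) − (5037) = −847 + 3D
Setting this equal to +233 kJ gives 3D = 1080, so D = 360 kJ/mol.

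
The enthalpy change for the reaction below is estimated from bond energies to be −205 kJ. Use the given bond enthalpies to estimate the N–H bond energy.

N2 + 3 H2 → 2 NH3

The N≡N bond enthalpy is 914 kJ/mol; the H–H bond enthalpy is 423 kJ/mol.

D(N–H) ≈ 398 kJ/mol

Let D be the N–H bond energy.
Σ(broken) = 3×423 + 1×914 = 2183
Σ(formed) = 6×D = 6D
ΔH = Σ(broken) − Σ(formed) = (2183) − (6D) = +2183 − 6D
Setting this equal to −205 kJ gives 6D = 2388, so D = 398 kJ/mol.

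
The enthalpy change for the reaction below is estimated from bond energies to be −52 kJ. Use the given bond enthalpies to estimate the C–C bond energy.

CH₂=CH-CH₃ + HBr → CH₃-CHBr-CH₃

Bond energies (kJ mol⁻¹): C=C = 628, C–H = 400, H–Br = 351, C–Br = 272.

D(C–C) ≈ 359 kJ/mol

Let D be the C–C bond energy.
Σ(broken) = 1×D + 6×400 + 1×628 + 1×351 = 3379 + D
Σ(formed) = 1×272 + 2×D + 7×400 = 3072 + 2D
ΔH = Σ(broken) − Σ(formed) = (3379 + D) − (3072 + 2D) = +307 − D
Setting this equal to −52 kJ gives D = 359 kJ/mol.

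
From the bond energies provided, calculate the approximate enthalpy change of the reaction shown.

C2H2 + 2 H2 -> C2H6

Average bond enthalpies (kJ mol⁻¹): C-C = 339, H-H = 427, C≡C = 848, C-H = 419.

Bonds broken (reactants):
  C≡C: 1 × 848 = 848
  C-H: 2 × 419 = 838
  H-H: 2 × 427 = 854
  Σ(broken) = 2540 kJ
Bonds formed (products):
  C-C: 1 × 339 = 339
  C-H: 6 × 419 = 2514
  Σ(formed) = 2853 kJ
ΔH = Σ(broken) − Σ(formed) = 2540 − 2853 = −313 kJ

ΔH ≈ −313 kJ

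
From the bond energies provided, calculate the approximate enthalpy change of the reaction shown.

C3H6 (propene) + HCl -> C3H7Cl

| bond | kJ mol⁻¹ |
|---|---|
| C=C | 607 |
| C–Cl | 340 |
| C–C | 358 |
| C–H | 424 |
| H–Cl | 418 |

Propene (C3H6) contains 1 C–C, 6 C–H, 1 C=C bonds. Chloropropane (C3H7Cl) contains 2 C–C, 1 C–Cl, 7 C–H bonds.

Bonds broken (reactants):
  C–C: 1 × 358 = 358
  C–H: 6 × 424 = 2544
  C=C: 1 × 607 = 607
  H–Cl: 1 × 418 = 418
  Σ(broken) = 3927 kJ
Bonds formed (products):
  C–C: 2 × 358 = 716
  C–Cl: 1 × 340 = 340
  C–H: 7 × 424 = 2968
  Σ(formed) = 4024 kJ
ΔH = Σ(broken) − Σ(formed) = 3927 − 4024 = −97 kJ

ΔH ≈ −97 kJ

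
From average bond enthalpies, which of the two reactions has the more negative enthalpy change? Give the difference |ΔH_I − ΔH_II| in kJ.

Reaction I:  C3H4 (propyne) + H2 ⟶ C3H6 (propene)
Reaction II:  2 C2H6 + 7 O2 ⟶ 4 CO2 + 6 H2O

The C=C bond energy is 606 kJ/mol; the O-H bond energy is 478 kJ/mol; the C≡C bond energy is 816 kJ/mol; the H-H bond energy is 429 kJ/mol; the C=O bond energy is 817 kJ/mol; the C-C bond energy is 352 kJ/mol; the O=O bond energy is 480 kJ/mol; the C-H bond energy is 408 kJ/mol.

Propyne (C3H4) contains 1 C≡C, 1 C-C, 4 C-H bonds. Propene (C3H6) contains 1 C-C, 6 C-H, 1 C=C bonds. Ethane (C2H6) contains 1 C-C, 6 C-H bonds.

Reaction II, by 3135 kJ

Reaction I:
  Bonds broken (reactants):
    C≡C: 1 × 816 = 816
    C-C: 1 × 352 = 352
    C-H: 4 × 408 = 1632
    H-H: 1 × 429 = 429
    Σ(broken) = 3229 kJ
  Bonds formed (products):
    C-C: 1 × 352 = 352
    C-H: 6 × 408 = 2448
    C=C: 1 × 606 = 606
    Σ(formed) = 3406 kJ
  ΔH_I = 3229 − 3406 = −177 kJ
Reaction II:
  Bonds broken (reactants):
    C-C: 2 × 352 = 704
    C-H: 12 × 408 = 4896
    O=O: 7 × 480 = 3360
    Σ(broken) = 8960 kJ
  Bonds formed (products):
    C=O: 8 × 817 = 6536
    O-H: 12 × 478 = 5736
    Σ(formed) = 12272 kJ
  ΔH_II = 8960 − 12272 = −3312 kJ
ΔH_I − ΔH_II = +3135 kJ, so reaction II has the more negative ΔH; |ΔH_I − ΔH_II| = 3135 kJ.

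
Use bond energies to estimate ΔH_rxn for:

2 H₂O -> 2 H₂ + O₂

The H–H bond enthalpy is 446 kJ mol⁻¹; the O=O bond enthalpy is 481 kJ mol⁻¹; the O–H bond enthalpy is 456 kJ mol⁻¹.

Bonds broken (reactants):
  O–H: 4 × 456 = 1824
  Σ(broken) = 1824 kJ
Bonds formed (products):
  H–H: 2 × 446 = 892
  O=O: 1 × 481 = 481
  Σ(formed) = 1373 kJ
ΔH = Σ(broken) − Σ(formed) = 1824 − 1373 = +451 kJ

ΔH ≈ +451 kJ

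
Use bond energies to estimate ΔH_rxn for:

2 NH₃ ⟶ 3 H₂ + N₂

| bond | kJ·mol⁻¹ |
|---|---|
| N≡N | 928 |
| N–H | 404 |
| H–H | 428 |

Bonds broken (reactants):
  N–H: 6 × 404 = 2424
  Σ(broken) = 2424 kJ
Bonds formed (products):
  H–H: 3 × 428 = 1284
  N≡N: 1 × 928 = 928
  Σ(formed) = 2212 kJ
ΔH = Σ(broken) − Σ(formed) = 2424 − 2212 = +212 kJ

ΔH ≈ +212 kJ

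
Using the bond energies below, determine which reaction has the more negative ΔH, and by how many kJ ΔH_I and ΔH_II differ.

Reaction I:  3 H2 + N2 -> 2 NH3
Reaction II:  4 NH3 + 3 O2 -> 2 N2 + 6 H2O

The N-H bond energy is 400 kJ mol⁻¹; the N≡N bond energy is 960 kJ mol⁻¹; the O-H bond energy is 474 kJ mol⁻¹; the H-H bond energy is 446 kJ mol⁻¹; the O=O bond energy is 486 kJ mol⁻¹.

Reaction I:
  Bonds broken (reactants):
    H-H: 3 × 446 = 1338
    N≡N: 1 × 960 = 960
    Σ(broken) = 2298 kJ
  Bonds formed (products):
    N-H: 6 × 400 = 2400
    Σ(formed) = 2400 kJ
  ΔH_I = 2298 − 2400 = −102 kJ
Reaction II:
  Bonds broken (reactants):
    N-H: 12 × 400 = 4800
    O=O: 3 × 486 = 1458
    Σ(broken) = 6258 kJ
  Bonds formed (products):
    N≡N: 2 × 960 = 1920
    O-H: 12 × 474 = 5688
    Σ(formed) = 7608 kJ
  ΔH_II = 6258 − 7608 = −1350 kJ
ΔH_I − ΔH_II = +1248 kJ, so reaction II has the more negative ΔH; |ΔH_I − ΔH_II| = 1248 kJ.

Reaction II, by 1248 kJ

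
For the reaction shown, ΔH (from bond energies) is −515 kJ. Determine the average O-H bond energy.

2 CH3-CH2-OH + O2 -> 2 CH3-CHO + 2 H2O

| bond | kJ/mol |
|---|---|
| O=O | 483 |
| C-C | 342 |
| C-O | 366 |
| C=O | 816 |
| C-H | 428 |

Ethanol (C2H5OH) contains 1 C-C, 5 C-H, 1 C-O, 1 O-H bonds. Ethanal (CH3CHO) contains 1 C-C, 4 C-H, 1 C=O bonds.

Let D be the O-H bond energy.
Σ(broken) = 2×342 + 10×428 + 2×366 + 2×D + 1×483 = 6179 + 2D
Σ(formed) = 2×342 + 8×428 + 2×816 + 4×D = 5740 + 4D
ΔH = Σ(broken) − Σ(formed) = (6179 + 2D) − (5740 + 4D) = +439 − 2D
Setting this equal to −515 kJ gives 2D = 954, so D = 477 kJ/mol.

D(O-H) ≈ 477 kJ/mol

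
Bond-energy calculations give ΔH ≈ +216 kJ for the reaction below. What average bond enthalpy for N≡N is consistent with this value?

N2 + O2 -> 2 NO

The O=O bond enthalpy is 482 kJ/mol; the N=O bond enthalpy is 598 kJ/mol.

Let D be the N≡N bond energy.
Σ(broken) = 1×D + 1×482 = 482 + D
Σ(formed) = 2×598 = 1196
ΔH = Σ(broken) − Σ(formed) = (482 + D) − (1196) = −714 + D
Setting this equal to +216 kJ gives D = 930 kJ/mol.

D(N≡N) ≈ 930 kJ/mol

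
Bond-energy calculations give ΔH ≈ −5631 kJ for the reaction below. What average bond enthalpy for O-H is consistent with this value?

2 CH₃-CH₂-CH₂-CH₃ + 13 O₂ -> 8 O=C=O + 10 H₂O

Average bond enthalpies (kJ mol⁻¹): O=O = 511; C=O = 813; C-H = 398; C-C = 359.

Let D be the O-H bond energy.
Σ(broken) = 6×359 + 20×398 + 13×511 = 16757
Σ(formed) = 16×813 + 20×D = 13008 + 20D
ΔH = Σ(broken) − Σ(formed) = (16757) − (13008 + 20D) = +3749 − 20D
Setting this equal to −5631 kJ gives 20D = 9380, so D = 469 kJ/mol.

D(O-H) ≈ 469 kJ/mol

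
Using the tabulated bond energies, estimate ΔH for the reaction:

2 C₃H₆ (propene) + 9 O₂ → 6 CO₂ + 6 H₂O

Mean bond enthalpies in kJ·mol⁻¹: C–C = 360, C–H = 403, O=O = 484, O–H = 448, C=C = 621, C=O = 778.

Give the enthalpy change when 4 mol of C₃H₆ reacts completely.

Bonds broken (reactants):
  C–C: 2 × 360 = 720
  C–H: 12 × 403 = 4836
  C=C: 2 × 621 = 1242
  O=O: 9 × 484 = 4356
  Σ(broken) = 11154 kJ
Bonds formed (products):
  C=O: 12 × 778 = 9336
  O–H: 12 × 448 = 5376
  Σ(formed) = 14712 kJ
ΔH = Σ(broken) − Σ(formed) = 11154 − 14712 = −3558 kJ
For 2× the reaction as written: 2 × (−3558) = −7116 kJ

ΔH = −7116 kJ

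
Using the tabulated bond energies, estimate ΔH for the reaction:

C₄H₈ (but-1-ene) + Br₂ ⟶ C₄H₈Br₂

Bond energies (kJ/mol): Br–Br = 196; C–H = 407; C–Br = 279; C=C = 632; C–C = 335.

Bonds broken (reactants):
  Br–Br: 1 × 196 = 196
  C–C: 2 × 335 = 670
  C–H: 8 × 407 = 3256
  C=C: 1 × 632 = 632
  Σ(broken) = 4754 kJ
Bonds formed (products):
  C–Br: 2 × 279 = 558
  C–C: 3 × 335 = 1005
  C–H: 8 × 407 = 3256
  Σ(formed) = 4819 kJ
ΔH = Σ(broken) − Σ(formed) = 4754 − 4819 = −65 kJ

ΔH ≈ −65 kJ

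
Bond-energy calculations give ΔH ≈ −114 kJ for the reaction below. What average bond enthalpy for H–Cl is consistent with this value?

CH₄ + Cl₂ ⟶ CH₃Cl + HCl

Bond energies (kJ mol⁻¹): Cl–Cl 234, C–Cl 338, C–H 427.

D(H–Cl) ≈ 437 kJ/mol

Let D be the H–Cl bond energy.
Σ(broken) = 4×427 + 1×234 = 1942
Σ(formed) = 1×338 + 3×427 + 1×D = 1619 + D
ΔH = Σ(broken) − Σ(formed) = (1942) − (1619 + D) = +323 − D
Setting this equal to −114 kJ gives D = 437 kJ/mol.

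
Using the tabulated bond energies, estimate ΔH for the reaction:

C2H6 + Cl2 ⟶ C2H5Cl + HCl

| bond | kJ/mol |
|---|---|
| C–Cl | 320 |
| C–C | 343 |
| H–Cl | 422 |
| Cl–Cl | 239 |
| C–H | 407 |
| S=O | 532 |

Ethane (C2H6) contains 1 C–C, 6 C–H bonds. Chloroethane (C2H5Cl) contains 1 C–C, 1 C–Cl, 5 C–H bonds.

ΔH ≈ −96 kJ

Bonds broken (reactants):
  C–C: 1 × 343 = 343
  C–H: 6 × 407 = 2442
  Cl–Cl: 1 × 239 = 239
  Σ(broken) = 3024 kJ
Bonds formed (products):
  C–C: 1 × 343 = 343
  C–Cl: 1 × 320 = 320
  C–H: 5 × 407 = 2035
  H–Cl: 1 × 422 = 422
  Σ(formed) = 3120 kJ
ΔH = Σ(broken) − Σ(formed) = 3024 − 3120 = −96 kJ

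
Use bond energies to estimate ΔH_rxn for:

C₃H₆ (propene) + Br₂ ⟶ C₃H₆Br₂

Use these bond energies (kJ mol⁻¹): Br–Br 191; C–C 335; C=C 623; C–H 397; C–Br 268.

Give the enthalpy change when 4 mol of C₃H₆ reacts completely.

ΔH = −228 kJ

Bonds broken (reactants):
  Br–Br: 1 × 191 = 191
  C–C: 1 × 335 = 335
  C–H: 6 × 397 = 2382
  C=C: 1 × 623 = 623
  Σ(broken) = 3531 kJ
Bonds formed (products):
  C–Br: 2 × 268 = 536
  C–C: 2 × 335 = 670
  C–H: 6 × 397 = 2382
  Σ(formed) = 3588 kJ
ΔH = Σ(broken) − Σ(formed) = 3531 − 3588 = −57 kJ
For 4× the reaction as written: 4 × (−57) = −228 kJ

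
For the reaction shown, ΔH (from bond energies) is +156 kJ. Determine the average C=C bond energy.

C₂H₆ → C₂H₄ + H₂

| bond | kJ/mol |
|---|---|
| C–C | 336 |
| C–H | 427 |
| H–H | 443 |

Let D be the C=C bond energy.
Σ(broken) = 1×336 + 6×427 = 2898
Σ(formed) = 4×427 + 1×D + 1×443 = 2151 + D
ΔH = Σ(broken) − Σ(formed) = (2898) − (2151 + D) = +747 − D
Setting this equal to +156 kJ gives D = 591 kJ/mol.

D(C=C) ≈ 591 kJ/mol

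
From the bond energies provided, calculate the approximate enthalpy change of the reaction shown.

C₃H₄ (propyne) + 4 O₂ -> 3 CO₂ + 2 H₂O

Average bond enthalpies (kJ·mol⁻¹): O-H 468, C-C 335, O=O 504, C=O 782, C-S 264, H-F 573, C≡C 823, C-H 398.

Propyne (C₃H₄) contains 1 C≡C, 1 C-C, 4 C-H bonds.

Bonds broken (reactants):
  C≡C: 1 × 823 = 823
  C-C: 1 × 335 = 335
  C-H: 4 × 398 = 1592
  O=O: 4 × 504 = 2016
  Σ(broken) = 4766 kJ
Bonds formed (products):
  C=O: 6 × 782 = 4692
  O-H: 4 × 468 = 1872
  Σ(formed) = 6564 kJ
ΔH = Σ(broken) − Σ(formed) = 4766 − 6564 = −1798 kJ

ΔH ≈ −1798 kJ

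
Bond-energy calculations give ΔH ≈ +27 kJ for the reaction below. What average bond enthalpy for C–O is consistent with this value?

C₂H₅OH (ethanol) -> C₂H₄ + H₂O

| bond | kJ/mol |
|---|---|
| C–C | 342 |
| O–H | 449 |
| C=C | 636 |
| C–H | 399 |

D(C–O) ≈ 371 kJ/mol

Let D be the C–O bond energy.
Σ(broken) = 1×342 + 5×399 + 1×D + 1×449 = 2786 + D
Σ(formed) = 4×399 + 1×636 + 2×449 = 3130
ΔH = Σ(broken) − Σ(formed) = (2786 + D) − (3130) = −344 + D
Setting this equal to +27 kJ gives D = 371 kJ/mol.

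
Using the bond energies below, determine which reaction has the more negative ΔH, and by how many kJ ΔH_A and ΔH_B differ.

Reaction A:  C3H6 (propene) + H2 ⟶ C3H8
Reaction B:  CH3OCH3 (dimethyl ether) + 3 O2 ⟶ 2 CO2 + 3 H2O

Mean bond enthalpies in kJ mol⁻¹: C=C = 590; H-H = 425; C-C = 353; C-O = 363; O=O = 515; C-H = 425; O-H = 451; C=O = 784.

Reaction B, by 833 kJ

Reaction A:
  Bonds broken (reactants):
    C-C: 1 × 353 = 353
    C-H: 6 × 425 = 2550
    C=C: 1 × 590 = 590
    H-H: 1 × 425 = 425
    Σ(broken) = 3918 kJ
  Bonds formed (products):
    C-C: 2 × 353 = 706
    C-H: 8 × 425 = 3400
    Σ(formed) = 4106 kJ
  ΔH_A = 3918 − 4106 = −188 kJ
Reaction B:
  Bonds broken (reactants):
    C-H: 6 × 425 = 2550
    C-O: 2 × 363 = 726
    O=O: 3 × 515 = 1545
    Σ(broken) = 4821 kJ
  Bonds formed (products):
    C=O: 4 × 784 = 3136
    O-H: 6 × 451 = 2706
    Σ(formed) = 5842 kJ
  ΔH_B = 4821 − 5842 = −1021 kJ
ΔH_A − ΔH_B = +833 kJ, so reaction B has the more negative ΔH; |ΔH_A − ΔH_B| = 833 kJ.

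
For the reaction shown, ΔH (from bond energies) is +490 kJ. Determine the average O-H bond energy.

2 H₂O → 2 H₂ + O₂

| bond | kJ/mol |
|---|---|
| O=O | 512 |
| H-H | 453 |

D(O-H) ≈ 477 kJ/mol

Let D be the O-H bond energy.
Σ(broken) = 4×D = 4D
Σ(formed) = 2×453 + 1×512 = 1418
ΔH = Σ(broken) − Σ(formed) = (4D) − (1418) = −1418 + 4D
Setting this equal to +490 kJ gives 4D = 1908, so D = 477 kJ/mol.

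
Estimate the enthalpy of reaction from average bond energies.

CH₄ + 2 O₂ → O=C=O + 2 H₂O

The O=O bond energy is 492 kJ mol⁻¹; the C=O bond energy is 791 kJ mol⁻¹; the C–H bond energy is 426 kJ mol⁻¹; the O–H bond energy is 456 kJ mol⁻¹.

Bonds broken (reactants):
  C–H: 4 × 426 = 1704
  O=O: 2 × 492 = 984
  Σ(broken) = 2688 kJ
Bonds formed (products):
  C=O: 2 × 791 = 1582
  O–H: 4 × 456 = 1824
  Σ(formed) = 3406 kJ
ΔH = Σ(broken) − Σ(formed) = 2688 − 3406 = −718 kJ

ΔH ≈ −718 kJ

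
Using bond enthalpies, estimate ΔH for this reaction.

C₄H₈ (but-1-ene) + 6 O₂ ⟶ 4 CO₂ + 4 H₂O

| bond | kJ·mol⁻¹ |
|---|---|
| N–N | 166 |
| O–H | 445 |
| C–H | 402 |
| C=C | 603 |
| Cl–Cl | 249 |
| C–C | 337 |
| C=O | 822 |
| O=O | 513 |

ΔH ≈ −2565 kJ

Bonds broken (reactants):
  C–C: 2 × 337 = 674
  C–H: 8 × 402 = 3216
  C=C: 1 × 603 = 603
  O=O: 6 × 513 = 3078
  Σ(broken) = 7571 kJ
Bonds formed (products):
  C=O: 8 × 822 = 6576
  O–H: 8 × 445 = 3560
  Σ(formed) = 10136 kJ
ΔH = Σ(broken) − Σ(formed) = 7571 − 10136 = −2565 kJ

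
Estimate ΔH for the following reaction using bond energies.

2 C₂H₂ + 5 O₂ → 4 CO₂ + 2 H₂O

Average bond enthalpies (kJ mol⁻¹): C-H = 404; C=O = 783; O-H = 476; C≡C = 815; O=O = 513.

Bonds broken (reactants):
  C≡C: 2 × 815 = 1630
  C-H: 4 × 404 = 1616
  O=O: 5 × 513 = 2565
  Σ(broken) = 5811 kJ
Bonds formed (products):
  C=O: 8 × 783 = 6264
  O-H: 4 × 476 = 1904
  Σ(formed) = 8168 kJ
ΔH = Σ(broken) − Σ(formed) = 5811 − 8168 = −2357 kJ

ΔH ≈ −2357 kJ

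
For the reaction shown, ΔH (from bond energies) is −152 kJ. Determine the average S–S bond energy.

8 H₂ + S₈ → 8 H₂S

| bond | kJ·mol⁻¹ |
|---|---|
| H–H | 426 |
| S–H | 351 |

Let D be the S–S bond energy.
Σ(broken) = 8×426 + 8×D = 3408 + 8D
Σ(formed) = 16×351 = 5616
ΔH = Σ(broken) − Σ(formed) = (3408 + 8D) − (5616) = −2208 + 8D
Setting this equal to −152 kJ gives 8D = 2056, so D = 257 kJ/mol.

D(S–S) ≈ 257 kJ/mol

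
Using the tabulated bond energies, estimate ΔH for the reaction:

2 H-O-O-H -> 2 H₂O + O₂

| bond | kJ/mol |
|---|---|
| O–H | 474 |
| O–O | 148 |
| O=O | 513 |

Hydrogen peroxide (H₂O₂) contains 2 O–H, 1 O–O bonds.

Bonds broken (reactants):
  O–H: 4 × 474 = 1896
  O–O: 2 × 148 = 296
  Σ(broken) = 2192 kJ
Bonds formed (products):
  O–H: 4 × 474 = 1896
  O=O: 1 × 513 = 513
  Σ(formed) = 2409 kJ
ΔH = Σ(broken) − Σ(formed) = 2192 − 2409 = −217 kJ

ΔH ≈ −217 kJ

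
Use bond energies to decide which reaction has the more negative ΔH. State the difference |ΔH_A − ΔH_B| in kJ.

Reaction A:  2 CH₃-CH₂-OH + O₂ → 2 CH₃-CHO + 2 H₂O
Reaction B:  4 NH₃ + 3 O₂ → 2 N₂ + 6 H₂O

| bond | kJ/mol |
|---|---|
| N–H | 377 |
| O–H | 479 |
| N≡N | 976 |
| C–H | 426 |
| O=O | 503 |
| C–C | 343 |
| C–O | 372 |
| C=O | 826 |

Reaction B, by 1156 kJ

Reaction A:
  Bonds broken (reactants):
    C–C: 2 × 343 = 686
    C–H: 10 × 426 = 4260
    C–O: 2 × 372 = 744
    O–H: 2 × 479 = 958
    O=O: 1 × 503 = 503
    Σ(broken) = 7151 kJ
  Bonds formed (products):
    C–C: 2 × 343 = 686
    C–H: 8 × 426 = 3408
    C=O: 2 × 826 = 1652
    O–H: 4 × 479 = 1916
    Σ(formed) = 7662 kJ
  ΔH_A = 7151 − 7662 = −511 kJ
Reaction B:
  Bonds broken (reactants):
    N–H: 12 × 377 = 4524
    O=O: 3 × 503 = 1509
    Σ(broken) = 6033 kJ
  Bonds formed (products):
    N≡N: 2 × 976 = 1952
    O–H: 12 × 479 = 5748
    Σ(formed) = 7700 kJ
  ΔH_B = 6033 − 7700 = −1667 kJ
ΔH_A − ΔH_B = +1156 kJ, so reaction B has the more negative ΔH; |ΔH_A − ΔH_B| = 1156 kJ.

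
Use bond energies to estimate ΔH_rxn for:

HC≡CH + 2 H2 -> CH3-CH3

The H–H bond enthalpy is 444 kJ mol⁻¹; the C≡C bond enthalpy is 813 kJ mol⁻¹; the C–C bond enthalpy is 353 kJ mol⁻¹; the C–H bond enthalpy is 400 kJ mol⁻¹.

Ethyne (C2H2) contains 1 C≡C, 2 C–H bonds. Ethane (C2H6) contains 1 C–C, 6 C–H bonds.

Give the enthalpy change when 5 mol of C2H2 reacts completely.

ΔH = −1260 kJ

Bonds broken (reactants):
  C≡C: 1 × 813 = 813
  C–H: 2 × 400 = 800
  H–H: 2 × 444 = 888
  Σ(broken) = 2501 kJ
Bonds formed (products):
  C–C: 1 × 353 = 353
  C–H: 6 × 400 = 2400
  Σ(formed) = 2753 kJ
ΔH = Σ(broken) − Σ(formed) = 2501 − 2753 = −252 kJ
For 5× the reaction as written: 5 × (−252) = −1260 kJ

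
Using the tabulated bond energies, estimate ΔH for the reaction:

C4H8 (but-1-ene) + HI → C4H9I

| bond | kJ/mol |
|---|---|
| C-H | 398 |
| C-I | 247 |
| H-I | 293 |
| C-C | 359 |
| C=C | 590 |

Bonds broken (reactants):
  C-C: 2 × 359 = 718
  C-H: 8 × 398 = 3184
  C=C: 1 × 590 = 590
  H-I: 1 × 293 = 293
  Σ(broken) = 4785 kJ
Bonds formed (products):
  C-C: 3 × 359 = 1077
  C-H: 9 × 398 = 3582
  C-I: 1 × 247 = 247
  Σ(formed) = 4906 kJ
ΔH = Σ(broken) − Σ(formed) = 4785 − 4906 = −121 kJ

ΔH ≈ −121 kJ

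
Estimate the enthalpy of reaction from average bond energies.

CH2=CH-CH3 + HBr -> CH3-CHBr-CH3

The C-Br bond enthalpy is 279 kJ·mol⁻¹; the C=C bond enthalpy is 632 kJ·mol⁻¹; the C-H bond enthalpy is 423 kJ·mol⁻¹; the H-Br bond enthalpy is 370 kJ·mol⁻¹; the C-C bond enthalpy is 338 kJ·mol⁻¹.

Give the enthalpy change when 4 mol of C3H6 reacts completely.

Bonds broken (reactants):
  C-C: 1 × 338 = 338
  C-H: 6 × 423 = 2538
  C=C: 1 × 632 = 632
  H-Br: 1 × 370 = 370
  Σ(broken) = 3878 kJ
Bonds formed (products):
  C-Br: 1 × 279 = 279
  C-C: 2 × 338 = 676
  C-H: 7 × 423 = 2961
  Σ(formed) = 3916 kJ
ΔH = Σ(broken) − Σ(formed) = 3878 − 3916 = −38 kJ
For 4× the reaction as written: 4 × (−38) = −152 kJ

ΔH = −152 kJ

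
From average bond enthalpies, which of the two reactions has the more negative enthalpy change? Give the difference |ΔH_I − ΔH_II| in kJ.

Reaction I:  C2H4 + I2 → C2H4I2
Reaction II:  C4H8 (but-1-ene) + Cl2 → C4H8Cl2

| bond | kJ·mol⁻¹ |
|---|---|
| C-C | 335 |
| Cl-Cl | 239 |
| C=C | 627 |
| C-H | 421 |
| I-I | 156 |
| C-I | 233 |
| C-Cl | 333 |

Reaction II, by 117 kJ

Reaction I:
  Bonds broken (reactants):
    C-H: 4 × 421 = 1684
    C=C: 1 × 627 = 627
    I-I: 1 × 156 = 156
    Σ(broken) = 2467 kJ
  Bonds formed (products):
    C-C: 1 × 335 = 335
    C-H: 4 × 421 = 1684
    C-I: 2 × 233 = 466
    Σ(formed) = 2485 kJ
  ΔH_I = 2467 − 2485 = −18 kJ
Reaction II:
  Bonds broken (reactants):
    C-C: 2 × 335 = 670
    C-H: 8 × 421 = 3368
    C=C: 1 × 627 = 627
    Cl-Cl: 1 × 239 = 239
    Σ(broken) = 4904 kJ
  Bonds formed (products):
    C-C: 3 × 335 = 1005
    C-Cl: 2 × 333 = 666
    C-H: 8 × 421 = 3368
    Σ(formed) = 5039 kJ
  ΔH_II = 4904 − 5039 = −135 kJ
ΔH_I − ΔH_II = +117 kJ, so reaction II has the more negative ΔH; |ΔH_I − ΔH_II| = 117 kJ.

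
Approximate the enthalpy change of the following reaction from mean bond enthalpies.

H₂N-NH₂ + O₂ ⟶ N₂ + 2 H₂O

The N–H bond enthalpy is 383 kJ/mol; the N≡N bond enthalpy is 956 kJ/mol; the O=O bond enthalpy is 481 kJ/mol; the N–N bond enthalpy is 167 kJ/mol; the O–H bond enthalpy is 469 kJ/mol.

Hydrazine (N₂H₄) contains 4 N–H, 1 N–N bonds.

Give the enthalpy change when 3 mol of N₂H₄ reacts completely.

Bonds broken (reactants):
  N–H: 4 × 383 = 1532
  N–N: 1 × 167 = 167
  O=O: 1 × 481 = 481
  Σ(broken) = 2180 kJ
Bonds formed (products):
  N≡N: 1 × 956 = 956
  O–H: 4 × 469 = 1876
  Σ(formed) = 2832 kJ
ΔH = Σ(broken) − Σ(formed) = 2180 − 2832 = −652 kJ
For 3× the reaction as written: 3 × (−652) = −1956 kJ

ΔH = −1956 kJ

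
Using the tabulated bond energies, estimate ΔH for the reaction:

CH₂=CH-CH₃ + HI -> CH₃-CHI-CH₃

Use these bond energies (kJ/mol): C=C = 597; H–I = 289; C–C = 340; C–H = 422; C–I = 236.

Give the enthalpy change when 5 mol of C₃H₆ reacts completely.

Bonds broken (reactants):
  C–C: 1 × 340 = 340
  C–H: 6 × 422 = 2532
  C=C: 1 × 597 = 597
  H–I: 1 × 289 = 289
  Σ(broken) = 3758 kJ
Bonds formed (products):
  C–C: 2 × 340 = 680
  C–H: 7 × 422 = 2954
  C–I: 1 × 236 = 236
  Σ(formed) = 3870 kJ
ΔH = Σ(broken) − Σ(formed) = 3758 − 3870 = −112 kJ
For 5× the reaction as written: 5 × (−112) = −560 kJ

ΔH = −560 kJ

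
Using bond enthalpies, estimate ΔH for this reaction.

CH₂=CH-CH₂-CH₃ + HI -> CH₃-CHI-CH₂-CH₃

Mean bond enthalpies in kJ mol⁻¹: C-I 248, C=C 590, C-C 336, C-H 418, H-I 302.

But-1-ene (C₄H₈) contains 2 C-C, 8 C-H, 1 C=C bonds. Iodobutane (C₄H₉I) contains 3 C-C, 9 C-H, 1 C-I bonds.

Bonds broken (reactants):
  C-C: 2 × 336 = 672
  C-H: 8 × 418 = 3344
  C=C: 1 × 590 = 590
  H-I: 1 × 302 = 302
  Σ(broken) = 4908 kJ
Bonds formed (products):
  C-C: 3 × 336 = 1008
  C-H: 9 × 418 = 3762
  C-I: 1 × 248 = 248
  Σ(formed) = 5018 kJ
ΔH = Σ(broken) − Σ(formed) = 4908 − 5018 = −110 kJ

ΔH ≈ −110 kJ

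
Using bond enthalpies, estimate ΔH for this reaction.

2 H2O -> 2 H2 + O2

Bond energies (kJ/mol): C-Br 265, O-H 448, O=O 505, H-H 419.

ΔH ≈ +449 kJ

Bonds broken (reactants):
  O-H: 4 × 448 = 1792
  Σ(broken) = 1792 kJ
Bonds formed (products):
  H-H: 2 × 419 = 838
  O=O: 1 × 505 = 505
  Σ(formed) = 1343 kJ
ΔH = Σ(broken) − Σ(formed) = 1792 − 1343 = +449 kJ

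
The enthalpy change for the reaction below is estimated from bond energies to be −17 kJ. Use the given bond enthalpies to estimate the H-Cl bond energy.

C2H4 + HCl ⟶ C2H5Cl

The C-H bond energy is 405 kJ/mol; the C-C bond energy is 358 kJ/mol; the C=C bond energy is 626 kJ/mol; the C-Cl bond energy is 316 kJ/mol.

D(H-Cl) ≈ 436 kJ/mol

Let D be the H-Cl bond energy.
Σ(broken) = 4×405 + 1×626 + 1×D = 2246 + D
Σ(formed) = 1×358 + 1×316 + 5×405 = 2699
ΔH = Σ(broken) − Σ(formed) = (2246 + D) − (2699) = −453 + D
Setting this equal to −17 kJ gives D = 436 kJ/mol.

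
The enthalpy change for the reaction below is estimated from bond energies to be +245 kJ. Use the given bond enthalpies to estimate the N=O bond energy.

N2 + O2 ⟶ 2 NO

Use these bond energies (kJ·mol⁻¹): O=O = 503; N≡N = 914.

Let D be the N=O bond energy.
Σ(broken) = 1×914 + 1×503 = 1417
Σ(formed) = 2×D = 2D
ΔH = Σ(broken) − Σ(formed) = (1417) − (2D) = +1417 − 2D
Setting this equal to +245 kJ gives 2D = 1172, so D = 586 kJ/mol.

D(N=O) ≈ 586 kJ/mol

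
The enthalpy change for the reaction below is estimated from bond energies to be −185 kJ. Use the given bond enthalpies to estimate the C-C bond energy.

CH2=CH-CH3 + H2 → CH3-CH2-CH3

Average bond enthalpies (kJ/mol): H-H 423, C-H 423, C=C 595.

Let D be the C-C bond energy.
Σ(broken) = 1×D + 6×423 + 1×595 + 1×423 = 3556 + D
Σ(formed) = 2×D + 8×423 = 3384 + 2D
ΔH = Σ(broken) − Σ(formed) = (3556 + D) − (3384 + 2D) = +172 − D
Setting this equal to −185 kJ gives D = 357 kJ/mol.

D(C-C) ≈ 357 kJ/mol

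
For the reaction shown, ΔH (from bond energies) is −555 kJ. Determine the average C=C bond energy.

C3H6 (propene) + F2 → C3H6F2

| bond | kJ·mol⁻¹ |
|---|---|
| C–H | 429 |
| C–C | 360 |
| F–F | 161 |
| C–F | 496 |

Let D be the C=C bond energy.
Σ(broken) = 1×360 + 6×429 + 1×D + 1×161 = 3095 + D
Σ(formed) = 2×360 + 2×496 + 6×429 = 4286
ΔH = Σ(broken) − Σ(formed) = (3095 + D) − (4286) = −1191 + D
Setting this equal to −555 kJ gives D = 636 kJ/mol.

D(C=C) ≈ 636 kJ/mol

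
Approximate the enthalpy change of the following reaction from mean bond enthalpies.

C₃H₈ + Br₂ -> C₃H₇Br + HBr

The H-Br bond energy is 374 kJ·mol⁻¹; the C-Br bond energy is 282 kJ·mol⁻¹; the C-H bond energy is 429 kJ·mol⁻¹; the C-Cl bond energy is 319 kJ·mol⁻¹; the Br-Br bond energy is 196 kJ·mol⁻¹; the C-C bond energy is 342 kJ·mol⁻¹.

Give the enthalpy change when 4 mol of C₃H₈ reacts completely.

Bonds broken (reactants):
  Br-Br: 1 × 196 = 196
  C-C: 2 × 342 = 684
  C-H: 8 × 429 = 3432
  Σ(broken) = 4312 kJ
Bonds formed (products):
  C-Br: 1 × 282 = 282
  C-C: 2 × 342 = 684
  C-H: 7 × 429 = 3003
  H-Br: 1 × 374 = 374
  Σ(formed) = 4343 kJ
ΔH = Σ(broken) − Σ(formed) = 4312 − 4343 = −31 kJ
For 4× the reaction as written: 4 × (−31) = −124 kJ

ΔH = −124 kJ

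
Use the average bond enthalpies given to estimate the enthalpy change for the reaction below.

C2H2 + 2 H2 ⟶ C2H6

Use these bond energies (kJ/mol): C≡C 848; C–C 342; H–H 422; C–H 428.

ΔH ≈ −362 kJ

Bonds broken (reactants):
  C≡C: 1 × 848 = 848
  C–H: 2 × 428 = 856
  H–H: 2 × 422 = 844
  Σ(broken) = 2548 kJ
Bonds formed (products):
  C–C: 1 × 342 = 342
  C–H: 6 × 428 = 2568
  Σ(formed) = 2910 kJ
ΔH = Σ(broken) − Σ(formed) = 2548 − 2910 = −362 kJ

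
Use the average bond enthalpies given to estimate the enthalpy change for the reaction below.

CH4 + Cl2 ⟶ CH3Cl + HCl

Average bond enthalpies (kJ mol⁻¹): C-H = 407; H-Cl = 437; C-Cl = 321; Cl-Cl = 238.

Bonds broken (reactants):
  C-H: 4 × 407 = 1628
  Cl-Cl: 1 × 238 = 238
  Σ(broken) = 1866 kJ
Bonds formed (products):
  C-Cl: 1 × 321 = 321
  C-H: 3 × 407 = 1221
  H-Cl: 1 × 437 = 437
  Σ(formed) = 1979 kJ
ΔH = Σ(broken) − Σ(formed) = 1866 − 1979 = −113 kJ

ΔH ≈ −113 kJ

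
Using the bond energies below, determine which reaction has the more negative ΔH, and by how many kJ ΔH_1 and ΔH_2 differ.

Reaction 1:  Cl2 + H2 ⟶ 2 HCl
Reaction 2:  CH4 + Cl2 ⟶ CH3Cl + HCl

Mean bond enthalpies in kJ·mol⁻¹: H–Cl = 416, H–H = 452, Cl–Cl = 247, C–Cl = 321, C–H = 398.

Reaction 1, by 41 kJ

Reaction 1:
  Bonds broken (reactants):
    Cl–Cl: 1 × 247 = 247
    H–H: 1 × 452 = 452
    Σ(broken) = 699 kJ
  Bonds formed (products):
    H–Cl: 2 × 416 = 832
    Σ(formed) = 832 kJ
  ΔH_1 = 699 − 832 = −133 kJ
Reaction 2:
  Bonds broken (reactants):
    C–H: 4 × 398 = 1592
    Cl–Cl: 1 × 247 = 247
    Σ(broken) = 1839 kJ
  Bonds formed (products):
    C–Cl: 1 × 321 = 321
    C–H: 3 × 398 = 1194
    H–Cl: 1 × 416 = 416
    Σ(formed) = 1931 kJ
  ΔH_2 = 1839 − 1931 = −92 kJ
ΔH_1 − ΔH_2 = −41 kJ, so reaction 1 has the more negative ΔH; |ΔH_1 − ΔH_2| = 41 kJ.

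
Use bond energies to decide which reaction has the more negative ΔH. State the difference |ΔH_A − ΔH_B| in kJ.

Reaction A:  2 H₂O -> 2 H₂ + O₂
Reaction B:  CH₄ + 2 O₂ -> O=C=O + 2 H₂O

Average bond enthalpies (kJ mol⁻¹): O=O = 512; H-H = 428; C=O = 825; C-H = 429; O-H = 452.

Reaction A:
  Bonds broken (reactants):
    O-H: 4 × 452 = 1808
    Σ(broken) = 1808 kJ
  Bonds formed (products):
    H-H: 2 × 428 = 856
    O=O: 1 × 512 = 512
    Σ(formed) = 1368 kJ
  ΔH_A = 1808 − 1368 = +440 kJ
Reaction B:
  Bonds broken (reactants):
    C-H: 4 × 429 = 1716
    O=O: 2 × 512 = 1024
    Σ(broken) = 2740 kJ
  Bonds formed (products):
    C=O: 2 × 825 = 1650
    O-H: 4 × 452 = 1808
    Σ(formed) = 3458 kJ
  ΔH_B = 2740 − 3458 = −718 kJ
ΔH_A − ΔH_B = +1158 kJ, so reaction B has the more negative ΔH; |ΔH_A − ΔH_B| = 1158 kJ.

Reaction B, by 1158 kJ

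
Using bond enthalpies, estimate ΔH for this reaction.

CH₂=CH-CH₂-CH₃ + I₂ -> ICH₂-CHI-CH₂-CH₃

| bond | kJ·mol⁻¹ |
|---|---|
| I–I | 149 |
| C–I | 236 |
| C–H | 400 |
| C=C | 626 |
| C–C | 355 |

Bonds broken (reactants):
  C–C: 2 × 355 = 710
  C–H: 8 × 400 = 3200
  C=C: 1 × 626 = 626
  I–I: 1 × 149 = 149
  Σ(broken) = 4685 kJ
Bonds formed (products):
  C–C: 3 × 355 = 1065
  C–H: 8 × 400 = 3200
  C–I: 2 × 236 = 472
  Σ(formed) = 4737 kJ
ΔH = Σ(broken) − Σ(formed) = 4685 − 4737 = −52 kJ

ΔH ≈ −52 kJ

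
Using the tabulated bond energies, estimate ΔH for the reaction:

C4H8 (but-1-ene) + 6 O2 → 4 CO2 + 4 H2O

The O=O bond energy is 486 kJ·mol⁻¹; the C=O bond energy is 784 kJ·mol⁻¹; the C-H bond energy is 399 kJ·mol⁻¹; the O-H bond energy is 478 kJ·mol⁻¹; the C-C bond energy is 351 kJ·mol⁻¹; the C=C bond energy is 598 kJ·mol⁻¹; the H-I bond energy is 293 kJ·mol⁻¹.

ΔH ≈ −2688 kJ

Bonds broken (reactants):
  C-C: 2 × 351 = 702
  C-H: 8 × 399 = 3192
  C=C: 1 × 598 = 598
  O=O: 6 × 486 = 2916
  Σ(broken) = 7408 kJ
Bonds formed (products):
  C=O: 8 × 784 = 6272
  O-H: 8 × 478 = 3824
  Σ(formed) = 10096 kJ
ΔH = Σ(broken) − Σ(formed) = 7408 − 10096 = −2688 kJ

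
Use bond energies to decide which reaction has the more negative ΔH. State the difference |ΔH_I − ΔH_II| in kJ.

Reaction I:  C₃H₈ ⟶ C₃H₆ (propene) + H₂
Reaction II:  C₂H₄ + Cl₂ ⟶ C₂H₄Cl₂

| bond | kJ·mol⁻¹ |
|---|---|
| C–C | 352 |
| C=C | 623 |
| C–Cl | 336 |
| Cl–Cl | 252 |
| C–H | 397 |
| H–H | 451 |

Reaction I:
  Bonds broken (reactants):
    C–C: 2 × 352 = 704
    C–H: 8 × 397 = 3176
    Σ(broken) = 3880 kJ
  Bonds formed (products):
    C–C: 1 × 352 = 352
    C–H: 6 × 397 = 2382
    C=C: 1 × 623 = 623
    H–H: 1 × 451 = 451
    Σ(formed) = 3808 kJ
  ΔH_I = 3880 − 3808 = +72 kJ
Reaction II:
  Bonds broken (reactants):
    C–H: 4 × 397 = 1588
    C=C: 1 × 623 = 623
    Cl–Cl: 1 × 252 = 252
    Σ(broken) = 2463 kJ
  Bonds formed (products):
    C–C: 1 × 352 = 352
    C–Cl: 2 × 336 = 672
    C–H: 4 × 397 = 1588
    Σ(formed) = 2612 kJ
  ΔH_II = 2463 − 2612 = −149 kJ
ΔH_I − ΔH_II = +221 kJ, so reaction II has the more negative ΔH; |ΔH_I − ΔH_II| = 221 kJ.

Reaction II, by 221 kJ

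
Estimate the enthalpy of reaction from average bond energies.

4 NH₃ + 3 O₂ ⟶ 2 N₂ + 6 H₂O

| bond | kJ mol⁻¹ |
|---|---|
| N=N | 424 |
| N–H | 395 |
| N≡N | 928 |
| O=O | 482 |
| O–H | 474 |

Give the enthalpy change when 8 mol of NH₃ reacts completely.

Bonds broken (reactants):
  N–H: 12 × 395 = 4740
  O=O: 3 × 482 = 1446
  Σ(broken) = 6186 kJ
Bonds formed (products):
  N≡N: 2 × 928 = 1856
  O–H: 12 × 474 = 5688
  Σ(formed) = 7544 kJ
ΔH = Σ(broken) − Σ(formed) = 6186 − 7544 = −1358 kJ
For 2× the reaction as written: 2 × (−1358) = −2716 kJ

ΔH = −2716 kJ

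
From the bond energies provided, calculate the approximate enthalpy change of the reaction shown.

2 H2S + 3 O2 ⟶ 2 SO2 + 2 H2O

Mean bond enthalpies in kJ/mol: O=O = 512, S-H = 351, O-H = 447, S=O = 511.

ΔH ≈ −892 kJ

Bonds broken (reactants):
  O=O: 3 × 512 = 1536
  S-H: 4 × 351 = 1404
  Σ(broken) = 2940 kJ
Bonds formed (products):
  O-H: 4 × 447 = 1788
  S=O: 4 × 511 = 2044
  Σ(formed) = 3832 kJ
ΔH = Σ(broken) − Σ(formed) = 2940 − 3832 = −892 kJ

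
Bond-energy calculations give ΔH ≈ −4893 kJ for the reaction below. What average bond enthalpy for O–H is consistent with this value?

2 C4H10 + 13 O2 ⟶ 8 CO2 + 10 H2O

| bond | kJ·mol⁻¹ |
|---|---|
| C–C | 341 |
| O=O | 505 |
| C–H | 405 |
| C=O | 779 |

Let D be the O–H bond energy.
Σ(broken) = 6×341 + 20×405 + 13×505 = 16711
Σ(formed) = 16×779 + 20×D = 12464 + 20D
ΔH = Σ(broken) − Σ(formed) = (16711) − (12464 + 20D) = +4247 − 20D
Setting this equal to −4893 kJ gives 20D = 9140, so D = 457 kJ/mol.

D(O–H) ≈ 457 kJ/mol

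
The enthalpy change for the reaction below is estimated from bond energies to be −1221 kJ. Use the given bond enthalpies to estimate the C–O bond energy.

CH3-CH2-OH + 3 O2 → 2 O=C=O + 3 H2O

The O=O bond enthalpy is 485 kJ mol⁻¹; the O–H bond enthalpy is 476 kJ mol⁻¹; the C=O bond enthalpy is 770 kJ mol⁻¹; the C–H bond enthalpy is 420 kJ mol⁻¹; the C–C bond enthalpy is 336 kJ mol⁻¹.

Let D be the C–O bond energy.
Σ(broken) = 1×336 + 5×420 + 1×D + 1×476 + 3×485 = 4367 + D
Σ(formed) = 4×770 + 6×476 = 5936
ΔH = Σ(broken) − Σ(formed) = (4367 + D) − (5936) = −1569 + D
Setting this equal to −1221 kJ gives D = 348 kJ/mol.

D(C–O) ≈ 348 kJ/mol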